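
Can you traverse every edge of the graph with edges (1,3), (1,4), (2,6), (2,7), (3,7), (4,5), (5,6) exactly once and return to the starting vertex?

Step 1: Find the degree of each vertex:
  deg(1) = 2
  deg(2) = 2
  deg(3) = 2
  deg(4) = 2
  deg(5) = 2
  deg(6) = 2
  deg(7) = 2

Step 2: Count vertices with odd degree:
  All vertices have even degree (0 odd-degree vertices)

Step 3: Apply Euler's theorem:
  - Eulerian circuit exists iff graph is connected and all vertices have even degree
  - Eulerian path exists iff graph is connected and has 0 or 2 odd-degree vertices

Graph is connected with 0 odd-degree vertices.
Both Eulerian circuit and Eulerian path exist.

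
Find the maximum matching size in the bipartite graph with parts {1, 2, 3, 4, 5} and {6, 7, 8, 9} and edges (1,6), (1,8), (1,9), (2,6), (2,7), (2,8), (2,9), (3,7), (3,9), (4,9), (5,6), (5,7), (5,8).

Step 1: List the neighbors of each left vertex:
  1: 6, 8, 9
  2: 6, 7, 8, 9
  3: 7, 9
  4: 9
  5: 6, 7, 8

Step 2: Greedily match left vertices, then look for augmenting paths:
  Match 1 -- 6
  Match 2 -- 7
  Match 3 -- 9
  Match 5 -- 8
  No augmenting path remains.

Step 3: Verify this is maximum:
  Matching size 4 = min(|L|, |R|) = min(5, 4), which is an upper bound, so this matching is maximum.

Maximum matching: {(1,6), (2,7), (3,9), (5,8)}
Size: 4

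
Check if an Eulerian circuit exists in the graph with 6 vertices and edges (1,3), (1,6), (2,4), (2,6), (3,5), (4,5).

Step 1: Find the degree of each vertex:
  deg(1) = 2
  deg(2) = 2
  deg(3) = 2
  deg(4) = 2
  deg(5) = 2
  deg(6) = 2

Step 2: Count vertices with odd degree:
  All vertices have even degree (0 odd-degree vertices)

Step 3: Apply Euler's theorem:
  - Eulerian circuit exists iff graph is connected and all vertices have even degree
  - Eulerian path exists iff graph is connected and has 0 or 2 odd-degree vertices

Graph is connected with 0 odd-degree vertices.
Both Eulerian circuit and Eulerian path exist.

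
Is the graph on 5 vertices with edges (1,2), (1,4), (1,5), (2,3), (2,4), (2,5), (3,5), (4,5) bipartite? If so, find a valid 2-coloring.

Step 1: Attempt 2-coloring using BFS:
  Start at vertex 1, assign color 0
  Color vertex 2 with color 1 (neighbor of 1)
  Color vertex 4 with color 1 (neighbor of 1)
  Color vertex 5 with color 1 (neighbor of 1)
  Color vertex 3 with color 0 (neighbor of 2)

Step 2: Conflict found! Vertices 2 and 4 are adjacent but have the same color.
This means the graph contains an odd cycle.

The graph is NOT bipartite.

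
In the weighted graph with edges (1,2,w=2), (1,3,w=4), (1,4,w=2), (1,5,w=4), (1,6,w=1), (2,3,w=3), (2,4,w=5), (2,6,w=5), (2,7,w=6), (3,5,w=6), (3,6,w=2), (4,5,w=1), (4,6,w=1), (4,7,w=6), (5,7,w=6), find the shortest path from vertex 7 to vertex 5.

Step 1: Build adjacency list with weights:
  1: 2(w=2), 3(w=4), 4(w=2), 5(w=4), 6(w=1)
  2: 1(w=2), 3(w=3), 4(w=5), 6(w=5), 7(w=6)
  3: 1(w=4), 2(w=3), 5(w=6), 6(w=2)
  4: 1(w=2), 2(w=5), 5(w=1), 6(w=1), 7(w=6)
  5: 1(w=4), 3(w=6), 4(w=1), 7(w=6)
  6: 1(w=1), 2(w=5), 3(w=2), 4(w=1)
  7: 2(w=6), 4(w=6), 5(w=6)

Step 2: Apply Dijkstra's algorithm from vertex 7:
  Visit vertex 7 (distance=0)
    Update dist[2] = 6
    Update dist[4] = 6
    Update dist[5] = 6
  Visit vertex 2 (distance=6)
    Update dist[1] = 8
    Update dist[3] = 9
    Update dist[6] = 11
  Visit vertex 4 (distance=6)
    Update dist[6] = 7
  Visit vertex 5 (distance=6)

Step 3: Shortest path: 7 -> 5
Total weight: 6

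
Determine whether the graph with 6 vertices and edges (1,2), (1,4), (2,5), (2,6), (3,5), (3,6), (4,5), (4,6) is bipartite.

Step 1: Attempt 2-coloring using BFS:
  Start at vertex 1, assign color 0
  Color vertex 2 with color 1 (neighbor of 1)
  Color vertex 4 with color 1 (neighbor of 1)
  Color vertex 5 with color 0 (neighbor of 2)
  Color vertex 6 with color 0 (neighbor of 2)
  Color vertex 3 with color 1 (neighbor of 5)

Step 2: 2-coloring succeeded. No conflicts found.
  Set A (color 0): {1, 5, 6}
  Set B (color 1): {2, 3, 4}

The graph is bipartite with partition {1, 5, 6}, {2, 3, 4}.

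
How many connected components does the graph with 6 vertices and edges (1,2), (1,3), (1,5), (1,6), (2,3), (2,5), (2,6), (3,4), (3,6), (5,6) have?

Step 1: Build adjacency list from edges:
  1: 2, 3, 5, 6
  2: 1, 3, 5, 6
  3: 1, 2, 4, 6
  4: 3
  5: 1, 2, 6
  6: 1, 2, 3, 5

Step 2: Run BFS/DFS from vertex 1:
  Visited: {1, 2, 3, 5, 6, 4}
  Reached 6 of 6 vertices

Step 3: All 6 vertices reached from vertex 1, so the graph is connected.
Number of connected components: 1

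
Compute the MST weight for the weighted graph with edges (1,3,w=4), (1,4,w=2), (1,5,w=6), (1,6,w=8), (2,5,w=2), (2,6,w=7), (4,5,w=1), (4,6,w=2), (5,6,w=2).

Apply Kruskal's algorithm (sort edges by weight, add if no cycle):

Sorted edges by weight:
  (4,5) w=1
  (1,4) w=2
  (2,5) w=2
  (4,6) w=2
  (5,6) w=2
  (1,3) w=4
  (1,5) w=6
  (2,6) w=7
  (1,6) w=8

Add edge (4,5) w=1 -- no cycle. Running total: 1
Add edge (1,4) w=2 -- no cycle. Running total: 3
Add edge (2,5) w=2 -- no cycle. Running total: 5
Add edge (4,6) w=2 -- no cycle. Running total: 7
Skip edge (5,6) w=2 -- would create cycle
Add edge (1,3) w=4 -- no cycle. Running total: 11

MST edges: (4,5,w=1), (1,4,w=2), (2,5,w=2), (4,6,w=2), (1,3,w=4)
Total MST weight: 1 + 2 + 2 + 2 + 4 = 11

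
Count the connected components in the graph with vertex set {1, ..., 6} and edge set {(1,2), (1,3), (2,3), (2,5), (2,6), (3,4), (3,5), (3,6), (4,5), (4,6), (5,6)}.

Step 1: Build adjacency list from edges:
  1: 2, 3
  2: 1, 3, 5, 6
  3: 1, 2, 4, 5, 6
  4: 3, 5, 6
  5: 2, 3, 4, 6
  6: 2, 3, 4, 5

Step 2: Run BFS/DFS from vertex 1:
  Visited: {1, 2, 3, 5, 6, 4}
  Reached 6 of 6 vertices

Step 3: All 6 vertices reached from vertex 1, so the graph is connected.
Number of connected components: 1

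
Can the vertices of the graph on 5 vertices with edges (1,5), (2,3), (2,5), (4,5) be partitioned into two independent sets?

Step 1: Attempt 2-coloring using BFS:
  Start at vertex 1, assign color 0
  Color vertex 5 with color 1 (neighbor of 1)
  Color vertex 2 with color 0 (neighbor of 5)
  Color vertex 4 with color 0 (neighbor of 5)
  Color vertex 3 with color 1 (neighbor of 2)

Step 2: 2-coloring succeeded. No conflicts found.
  Set A (color 0): {1, 2, 4}
  Set B (color 1): {3, 5}

The graph is bipartite with partition {1, 2, 4}, {3, 5}.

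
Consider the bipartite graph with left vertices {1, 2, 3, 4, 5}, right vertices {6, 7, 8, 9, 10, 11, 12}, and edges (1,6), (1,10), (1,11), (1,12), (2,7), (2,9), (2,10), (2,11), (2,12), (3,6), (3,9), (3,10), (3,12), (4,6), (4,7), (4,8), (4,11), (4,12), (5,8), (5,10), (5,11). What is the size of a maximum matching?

Step 1: List the neighbors of each left vertex:
  1: 6, 10, 11, 12
  2: 7, 9, 10, 11, 12
  3: 6, 9, 10, 12
  4: 6, 7, 8, 11, 12
  5: 8, 10, 11

Step 2: Greedily match left vertices, then look for augmenting paths:
  Match 1 -- 6
  Match 2 -- 7
  Match 3 -- 9
  Match 4 -- 8
  Match 5 -- 10
  No augmenting path remains.

Step 3: Verify this is maximum:
  Matching size 5 = min(|L|, |R|) = min(5, 7), which is an upper bound, so this matching is maximum.

Maximum matching: {(1,6), (2,7), (3,9), (4,8), (5,10)}
Size: 5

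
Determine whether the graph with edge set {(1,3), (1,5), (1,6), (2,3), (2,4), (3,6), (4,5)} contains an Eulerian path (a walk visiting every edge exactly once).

Step 1: Find the degree of each vertex:
  deg(1) = 3
  deg(2) = 2
  deg(3) = 3
  deg(4) = 2
  deg(5) = 2
  deg(6) = 2

Step 2: Count vertices with odd degree:
  Odd-degree vertices: 1, 3 (2 total)

Step 3: Apply Euler's theorem:
  - Eulerian circuit exists iff graph is connected and all vertices have even degree
  - Eulerian path exists iff graph is connected and has 0 or 2 odd-degree vertices

Graph is connected with exactly 2 odd-degree vertices (1, 3).
Eulerian path exists (starting and ending at the odd-degree vertices), but no Eulerian circuit.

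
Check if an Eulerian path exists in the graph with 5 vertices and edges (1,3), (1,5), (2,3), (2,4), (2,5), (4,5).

Step 1: Find the degree of each vertex:
  deg(1) = 2
  deg(2) = 3
  deg(3) = 2
  deg(4) = 2
  deg(5) = 3

Step 2: Count vertices with odd degree:
  Odd-degree vertices: 2, 5 (2 total)

Step 3: Apply Euler's theorem:
  - Eulerian circuit exists iff graph is connected and all vertices have even degree
  - Eulerian path exists iff graph is connected and has 0 or 2 odd-degree vertices

Graph is connected with exactly 2 odd-degree vertices (2, 5).
Eulerian path exists (starting and ending at the odd-degree vertices), but no Eulerian circuit.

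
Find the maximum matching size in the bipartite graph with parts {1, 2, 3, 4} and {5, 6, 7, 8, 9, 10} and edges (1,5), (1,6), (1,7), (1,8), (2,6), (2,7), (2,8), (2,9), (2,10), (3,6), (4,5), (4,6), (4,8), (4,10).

Step 1: List the neighbors of each left vertex:
  1: 5, 6, 7, 8
  2: 6, 7, 8, 9, 10
  3: 6
  4: 5, 6, 8, 10

Step 2: Greedily match left vertices, then look for augmenting paths:
  Match 1 -- 5
  Match 2 -- 7
  Match 3 -- 6
  Match 4 -- 8
  No augmenting path remains.

Step 3: Verify this is maximum:
  Matching size 4 = min(|L|, |R|) = min(4, 6), which is an upper bound, so this matching is maximum.

Maximum matching: {(1,5), (2,7), (3,6), (4,8)}
Size: 4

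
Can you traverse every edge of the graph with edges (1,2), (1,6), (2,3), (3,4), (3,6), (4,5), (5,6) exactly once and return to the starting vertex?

Step 1: Find the degree of each vertex:
  deg(1) = 2
  deg(2) = 2
  deg(3) = 3
  deg(4) = 2
  deg(5) = 2
  deg(6) = 3

Step 2: Count vertices with odd degree:
  Odd-degree vertices: 3, 6 (2 total)

Step 3: Apply Euler's theorem:
  - Eulerian circuit exists iff graph is connected and all vertices have even degree
  - Eulerian path exists iff graph is connected and has 0 or 2 odd-degree vertices

Graph is connected with exactly 2 odd-degree vertices (3, 6).
Eulerian path exists (starting and ending at the odd-degree vertices), but no Eulerian circuit.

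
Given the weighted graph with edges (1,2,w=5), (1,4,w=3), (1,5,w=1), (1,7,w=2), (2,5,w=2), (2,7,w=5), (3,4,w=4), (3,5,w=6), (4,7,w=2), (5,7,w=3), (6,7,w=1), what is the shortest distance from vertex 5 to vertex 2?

Step 1: Build adjacency list with weights:
  1: 2(w=5), 4(w=3), 5(w=1), 7(w=2)
  2: 1(w=5), 5(w=2), 7(w=5)
  3: 4(w=4), 5(w=6)
  4: 1(w=3), 3(w=4), 7(w=2)
  5: 1(w=1), 2(w=2), 3(w=6), 7(w=3)
  6: 7(w=1)
  7: 1(w=2), 2(w=5), 4(w=2), 5(w=3), 6(w=1)

Step 2: Apply Dijkstra's algorithm from vertex 5:
  Visit vertex 5 (distance=0)
    Update dist[1] = 1
    Update dist[2] = 2
    Update dist[3] = 6
    Update dist[7] = 3
  Visit vertex 1 (distance=1)
    Update dist[4] = 4
  Visit vertex 2 (distance=2)

Step 3: Shortest path: 5 -> 2
Total weight: 2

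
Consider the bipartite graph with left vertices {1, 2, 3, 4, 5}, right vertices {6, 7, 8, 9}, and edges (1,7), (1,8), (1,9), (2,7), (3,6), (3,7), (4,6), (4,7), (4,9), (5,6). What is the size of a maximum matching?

Step 1: List the neighbors of each left vertex:
  1: 7, 8, 9
  2: 7
  3: 6, 7
  4: 6, 7, 9
  5: 6

Step 2: Greedily match left vertices, then look for augmenting paths:
  Match 1 -- 8
  Match 2 -- 7
  Match 3 -- 6
  Match 4 -- 9
  No augmenting path remains.

Step 3: Verify this is maximum:
  Matching size 4 = min(|L|, |R|) = min(5, 4), which is an upper bound, so this matching is maximum.

Maximum matching: {(1,8), (2,7), (3,6), (4,9)}
Size: 4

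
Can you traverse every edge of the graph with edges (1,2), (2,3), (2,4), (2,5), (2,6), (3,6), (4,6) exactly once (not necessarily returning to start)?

Step 1: Find the degree of each vertex:
  deg(1) = 1
  deg(2) = 5
  deg(3) = 2
  deg(4) = 2
  deg(5) = 1
  deg(6) = 3

Step 2: Count vertices with odd degree:
  Odd-degree vertices: 1, 2, 5, 6 (4 total)

Step 3: Apply Euler's theorem:
  - Eulerian circuit exists iff graph is connected and all vertices have even degree
  - Eulerian path exists iff graph is connected and has 0 or 2 odd-degree vertices

Graph has 4 odd-degree vertices (need 0 or 2).
Neither Eulerian path nor Eulerian circuit exists.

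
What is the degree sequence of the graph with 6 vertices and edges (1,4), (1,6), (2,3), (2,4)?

Step 1: Count edges incident to each vertex:
  deg(1) = 2 (neighbors: 4, 6)
  deg(2) = 2 (neighbors: 3, 4)
  deg(3) = 1 (neighbors: 2)
  deg(4) = 2 (neighbors: 1, 2)
  deg(5) = 0 (neighbors: none)
  deg(6) = 1 (neighbors: 1)

Step 2: Sort degrees in non-increasing order:
  Degrees: [2, 2, 1, 2, 0, 1] -> sorted: [2, 2, 2, 1, 1, 0]

Degree sequence: [2, 2, 2, 1, 1, 0]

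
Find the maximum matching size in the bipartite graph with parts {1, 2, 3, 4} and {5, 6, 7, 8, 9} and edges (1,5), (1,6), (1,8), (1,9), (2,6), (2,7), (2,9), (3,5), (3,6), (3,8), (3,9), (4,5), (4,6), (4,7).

Step 1: List the neighbors of each left vertex:
  1: 5, 6, 8, 9
  2: 6, 7, 9
  3: 5, 6, 8, 9
  4: 5, 6, 7

Step 2: Greedily match left vertices, then look for augmenting paths:
  Match 1 -- 5
  Match 2 -- 6
  Match 3 -- 8
  Match 4 -- 7
  No augmenting path remains.

Step 3: Verify this is maximum:
  Matching size 4 = min(|L|, |R|) = min(4, 5), which is an upper bound, so this matching is maximum.

Maximum matching: {(1,5), (2,6), (3,8), (4,7)}
Size: 4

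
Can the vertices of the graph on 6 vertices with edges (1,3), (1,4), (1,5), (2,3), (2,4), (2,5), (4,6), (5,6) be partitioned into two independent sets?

Step 1: Attempt 2-coloring using BFS:
  Start at vertex 1, assign color 0
  Color vertex 3 with color 1 (neighbor of 1)
  Color vertex 4 with color 1 (neighbor of 1)
  Color vertex 5 with color 1 (neighbor of 1)
  Color vertex 2 with color 0 (neighbor of 3)
  Color vertex 6 with color 0 (neighbor of 4)

Step 2: 2-coloring succeeded. No conflicts found.
  Set A (color 0): {1, 2, 6}
  Set B (color 1): {3, 4, 5}

The graph is bipartite with partition {1, 2, 6}, {3, 4, 5}.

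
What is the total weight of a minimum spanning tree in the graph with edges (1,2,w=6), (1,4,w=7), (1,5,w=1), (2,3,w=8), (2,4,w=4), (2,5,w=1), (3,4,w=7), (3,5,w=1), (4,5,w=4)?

Apply Kruskal's algorithm (sort edges by weight, add if no cycle):

Sorted edges by weight:
  (1,5) w=1
  (2,5) w=1
  (3,5) w=1
  (2,4) w=4
  (4,5) w=4
  (1,2) w=6
  (1,4) w=7
  (3,4) w=7
  (2,3) w=8

Add edge (1,5) w=1 -- no cycle. Running total: 1
Add edge (2,5) w=1 -- no cycle. Running total: 2
Add edge (3,5) w=1 -- no cycle. Running total: 3
Add edge (2,4) w=4 -- no cycle. Running total: 7

MST edges: (1,5,w=1), (2,5,w=1), (3,5,w=1), (2,4,w=4)
Total MST weight: 1 + 1 + 1 + 4 = 7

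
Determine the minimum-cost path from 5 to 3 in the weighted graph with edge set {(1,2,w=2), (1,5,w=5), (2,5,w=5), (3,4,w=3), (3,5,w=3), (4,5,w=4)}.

Step 1: Build adjacency list with weights:
  1: 2(w=2), 5(w=5)
  2: 1(w=2), 5(w=5)
  3: 4(w=3), 5(w=3)
  4: 3(w=3), 5(w=4)
  5: 1(w=5), 2(w=5), 3(w=3), 4(w=4)

Step 2: Apply Dijkstra's algorithm from vertex 5:
  Visit vertex 5 (distance=0)
    Update dist[1] = 5
    Update dist[2] = 5
    Update dist[3] = 3
    Update dist[4] = 4
  Visit vertex 3 (distance=3)

Step 3: Shortest path: 5 -> 3
Total weight: 3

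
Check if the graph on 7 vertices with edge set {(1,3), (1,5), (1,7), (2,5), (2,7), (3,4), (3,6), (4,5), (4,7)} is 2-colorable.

Step 1: Attempt 2-coloring using BFS:
  Start at vertex 1, assign color 0
  Color vertex 3 with color 1 (neighbor of 1)
  Color vertex 5 with color 1 (neighbor of 1)
  Color vertex 7 with color 1 (neighbor of 1)
  Color vertex 4 with color 0 (neighbor of 3)
  Color vertex 6 with color 0 (neighbor of 3)
  Color vertex 2 with color 0 (neighbor of 5)

Step 2: 2-coloring succeeded. No conflicts found.
  Set A (color 0): {1, 2, 4, 6}
  Set B (color 1): {3, 5, 7}

The graph is bipartite with partition {1, 2, 4, 6}, {3, 5, 7}.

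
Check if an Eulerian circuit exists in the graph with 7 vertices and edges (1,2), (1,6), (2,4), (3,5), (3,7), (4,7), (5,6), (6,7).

Step 1: Find the degree of each vertex:
  deg(1) = 2
  deg(2) = 2
  deg(3) = 2
  deg(4) = 2
  deg(5) = 2
  deg(6) = 3
  deg(7) = 3

Step 2: Count vertices with odd degree:
  Odd-degree vertices: 6, 7 (2 total)

Step 3: Apply Euler's theorem:
  - Eulerian circuit exists iff graph is connected and all vertices have even degree
  - Eulerian path exists iff graph is connected and has 0 or 2 odd-degree vertices

Graph is connected with exactly 2 odd-degree vertices (6, 7).
Eulerian path exists (starting and ending at the odd-degree vertices), but no Eulerian circuit.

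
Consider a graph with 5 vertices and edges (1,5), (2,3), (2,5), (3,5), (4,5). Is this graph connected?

Step 1: Build adjacency list from edges:
  1: 5
  2: 3, 5
  3: 2, 5
  4: 5
  5: 1, 2, 3, 4

Step 2: Run BFS/DFS from vertex 1:
  Visited: {1, 5, 2, 3, 4}
  Reached 5 of 5 vertices

Step 3: All 5 vertices reached from vertex 1, so the graph is connected.
Answer: Yes, the graph is connected.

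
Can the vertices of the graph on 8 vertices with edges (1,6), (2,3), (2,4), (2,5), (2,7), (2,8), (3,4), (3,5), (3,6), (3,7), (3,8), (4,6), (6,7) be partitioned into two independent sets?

Step 1: Attempt 2-coloring using BFS:
  Start at vertex 1, assign color 0
  Color vertex 6 with color 1 (neighbor of 1)
  Color vertex 3 with color 0 (neighbor of 6)
  Color vertex 4 with color 0 (neighbor of 6)
  Color vertex 7 with color 0 (neighbor of 6)
  Color vertex 2 with color 1 (neighbor of 3)

Step 2: Conflict found! Vertices 3 and 4 are adjacent but have the same color.
This means the graph contains an odd cycle.

The graph is NOT bipartite.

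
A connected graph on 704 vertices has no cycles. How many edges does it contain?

A tree on n vertices always has exactly n - 1 edges.
For n = 704: edges = 704 - 1 = 703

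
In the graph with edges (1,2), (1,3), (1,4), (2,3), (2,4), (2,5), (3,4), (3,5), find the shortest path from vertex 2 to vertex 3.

Step 1: Build adjacency list:
  1: 2, 3, 4
  2: 1, 3, 4, 5
  3: 1, 2, 4, 5
  4: 1, 2, 3
  5: 2, 3

Step 2: BFS from vertex 2 to find shortest path to 3:
  vertex 1 reached at distance 1
  vertex 3 reached at distance 1

Step 3: Shortest path: 2 -> 3
Path length: 1 edge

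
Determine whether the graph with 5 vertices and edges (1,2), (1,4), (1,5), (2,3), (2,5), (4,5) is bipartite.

Step 1: Attempt 2-coloring using BFS:
  Start at vertex 1, assign color 0
  Color vertex 2 with color 1 (neighbor of 1)
  Color vertex 4 with color 1 (neighbor of 1)
  Color vertex 5 with color 1 (neighbor of 1)
  Color vertex 3 with color 0 (neighbor of 2)

Step 2: Conflict found! Vertices 2 and 5 are adjacent but have the same color.
This means the graph contains an odd cycle.

The graph is NOT bipartite.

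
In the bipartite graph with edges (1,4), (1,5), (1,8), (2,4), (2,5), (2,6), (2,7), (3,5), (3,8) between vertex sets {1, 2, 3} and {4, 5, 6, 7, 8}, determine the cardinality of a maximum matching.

Step 1: List the neighbors of each left vertex:
  1: 4, 5, 8
  2: 4, 5, 6, 7
  3: 5, 8

Step 2: Greedily match left vertices, then look for augmenting paths:
  Match 1 -- 4
  Match 2 -- 5
  Match 3 -- 8
  No augmenting path remains.

Step 3: Verify this is maximum:
  Matching size 3 = min(|L|, |R|) = min(3, 5), which is an upper bound, so this matching is maximum.

Maximum matching: {(1,4), (2,5), (3,8)}
Size: 3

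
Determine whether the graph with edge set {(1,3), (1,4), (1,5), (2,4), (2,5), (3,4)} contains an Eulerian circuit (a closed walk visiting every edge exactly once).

Step 1: Find the degree of each vertex:
  deg(1) = 3
  deg(2) = 2
  deg(3) = 2
  deg(4) = 3
  deg(5) = 2

Step 2: Count vertices with odd degree:
  Odd-degree vertices: 1, 4 (2 total)

Step 3: Apply Euler's theorem:
  - Eulerian circuit exists iff graph is connected and all vertices have even degree
  - Eulerian path exists iff graph is connected and has 0 or 2 odd-degree vertices

Graph is connected with exactly 2 odd-degree vertices (1, 4).
Eulerian path exists (starting and ending at the odd-degree vertices), but no Eulerian circuit.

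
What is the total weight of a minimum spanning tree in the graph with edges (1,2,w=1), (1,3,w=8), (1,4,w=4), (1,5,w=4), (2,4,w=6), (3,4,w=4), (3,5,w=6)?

Apply Kruskal's algorithm (sort edges by weight, add if no cycle):

Sorted edges by weight:
  (1,2) w=1
  (1,4) w=4
  (1,5) w=4
  (3,4) w=4
  (2,4) w=6
  (3,5) w=6
  (1,3) w=8

Add edge (1,2) w=1 -- no cycle. Running total: 1
Add edge (1,4) w=4 -- no cycle. Running total: 5
Add edge (1,5) w=4 -- no cycle. Running total: 9
Add edge (3,4) w=4 -- no cycle. Running total: 13

MST edges: (1,2,w=1), (1,4,w=4), (1,5,w=4), (3,4,w=4)
Total MST weight: 1 + 4 + 4 + 4 = 13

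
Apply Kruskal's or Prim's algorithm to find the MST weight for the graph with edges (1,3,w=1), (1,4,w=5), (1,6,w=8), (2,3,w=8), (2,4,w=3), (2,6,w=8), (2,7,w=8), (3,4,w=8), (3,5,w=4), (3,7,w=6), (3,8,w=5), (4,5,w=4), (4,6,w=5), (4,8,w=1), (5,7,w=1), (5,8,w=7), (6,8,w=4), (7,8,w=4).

Apply Kruskal's algorithm (sort edges by weight, add if no cycle):

Sorted edges by weight:
  (1,3) w=1
  (4,8) w=1
  (5,7) w=1
  (2,4) w=3
  (3,5) w=4
  (4,5) w=4
  (6,8) w=4
  (7,8) w=4
  (1,4) w=5
  (3,8) w=5
  (4,6) w=5
  (3,7) w=6
  (5,8) w=7
  (1,6) w=8
  (2,3) w=8
  (2,6) w=8
  (2,7) w=8
  (3,4) w=8

Add edge (1,3) w=1 -- no cycle. Running total: 1
Add edge (4,8) w=1 -- no cycle. Running total: 2
Add edge (5,7) w=1 -- no cycle. Running total: 3
Add edge (2,4) w=3 -- no cycle. Running total: 6
Add edge (3,5) w=4 -- no cycle. Running total: 10
Add edge (4,5) w=4 -- no cycle. Running total: 14
Add edge (6,8) w=4 -- no cycle. Running total: 18

MST edges: (1,3,w=1), (4,8,w=1), (5,7,w=1), (2,4,w=3), (3,5,w=4), (4,5,w=4), (6,8,w=4)
Total MST weight: 1 + 1 + 1 + 3 + 4 + 4 + 4 = 18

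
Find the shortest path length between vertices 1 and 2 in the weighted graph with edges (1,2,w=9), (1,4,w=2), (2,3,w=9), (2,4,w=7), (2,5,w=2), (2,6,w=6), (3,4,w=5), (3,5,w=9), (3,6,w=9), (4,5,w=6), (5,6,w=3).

Step 1: Build adjacency list with weights:
  1: 2(w=9), 4(w=2)
  2: 1(w=9), 3(w=9), 4(w=7), 5(w=2), 6(w=6)
  3: 2(w=9), 4(w=5), 5(w=9), 6(w=9)
  4: 1(w=2), 2(w=7), 3(w=5), 5(w=6)
  5: 2(w=2), 3(w=9), 4(w=6), 6(w=3)
  6: 2(w=6), 3(w=9), 5(w=3)

Step 2: Apply Dijkstra's algorithm from vertex 1:
  Visit vertex 1 (distance=0)
    Update dist[2] = 9
    Update dist[4] = 2
  Visit vertex 4 (distance=2)
    Update dist[3] = 7
    Update dist[5] = 8
  Visit vertex 3 (distance=7)
    Update dist[6] = 16
  Visit vertex 5 (distance=8)
    Update dist[6] = 11
  Visit vertex 2 (distance=9)

Step 3: Shortest path: 1 -> 2
Total weight: 9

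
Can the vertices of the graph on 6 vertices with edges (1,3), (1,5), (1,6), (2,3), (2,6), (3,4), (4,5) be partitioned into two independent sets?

Step 1: Attempt 2-coloring using BFS:
  Start at vertex 1, assign color 0
  Color vertex 3 with color 1 (neighbor of 1)
  Color vertex 5 with color 1 (neighbor of 1)
  Color vertex 6 with color 1 (neighbor of 1)
  Color vertex 2 with color 0 (neighbor of 3)
  Color vertex 4 with color 0 (neighbor of 3)

Step 2: 2-coloring succeeded. No conflicts found.
  Set A (color 0): {1, 2, 4}
  Set B (color 1): {3, 5, 6}

The graph is bipartite with partition {1, 2, 4}, {3, 5, 6}.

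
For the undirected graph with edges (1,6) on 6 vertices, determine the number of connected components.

Step 1: Build adjacency list from edges:
  1: 6
  2: (none)
  3: (none)
  4: (none)
  5: (none)
  6: 1

Step 2: Run BFS/DFS from vertex 1:
  Visited: {1, 6}
  Reached 2 of 6 vertices

Step 3: Only 2 of 6 vertices reached. Graph is disconnected.
Connected components: {1, 6}, {2}, {3}, {4}, {5}
Number of connected components: 5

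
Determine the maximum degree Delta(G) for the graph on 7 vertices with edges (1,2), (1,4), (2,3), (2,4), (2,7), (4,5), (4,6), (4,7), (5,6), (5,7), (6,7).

Step 1: Count edges incident to each vertex:
  deg(1) = 2 (neighbors: 2, 4)
  deg(2) = 4 (neighbors: 1, 3, 4, 7)
  deg(3) = 1 (neighbors: 2)
  deg(4) = 5 (neighbors: 1, 2, 5, 6, 7)
  deg(5) = 3 (neighbors: 4, 6, 7)
  deg(6) = 3 (neighbors: 4, 5, 7)
  deg(7) = 4 (neighbors: 2, 4, 5, 6)

Step 2: Find maximum:
  max(2, 4, 1, 5, 3, 3, 4) = 5 (vertex 4)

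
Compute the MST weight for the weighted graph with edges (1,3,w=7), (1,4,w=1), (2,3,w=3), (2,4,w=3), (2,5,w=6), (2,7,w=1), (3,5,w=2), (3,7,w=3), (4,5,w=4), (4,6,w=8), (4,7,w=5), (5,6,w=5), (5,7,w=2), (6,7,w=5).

Apply Kruskal's algorithm (sort edges by weight, add if no cycle):

Sorted edges by weight:
  (1,4) w=1
  (2,7) w=1
  (3,5) w=2
  (5,7) w=2
  (2,4) w=3
  (2,3) w=3
  (3,7) w=3
  (4,5) w=4
  (4,7) w=5
  (5,6) w=5
  (6,7) w=5
  (2,5) w=6
  (1,3) w=7
  (4,6) w=8

Add edge (1,4) w=1 -- no cycle. Running total: 1
Add edge (2,7) w=1 -- no cycle. Running total: 2
Add edge (3,5) w=2 -- no cycle. Running total: 4
Add edge (5,7) w=2 -- no cycle. Running total: 6
Add edge (2,4) w=3 -- no cycle. Running total: 9
Skip edge (2,3) w=3 -- would create cycle
Skip edge (3,7) w=3 -- would create cycle
Skip edge (4,5) w=4 -- would create cycle
Skip edge (4,7) w=5 -- would create cycle
Add edge (5,6) w=5 -- no cycle. Running total: 14

MST edges: (1,4,w=1), (2,7,w=1), (3,5,w=2), (5,7,w=2), (2,4,w=3), (5,6,w=5)
Total MST weight: 1 + 1 + 2 + 2 + 3 + 5 = 14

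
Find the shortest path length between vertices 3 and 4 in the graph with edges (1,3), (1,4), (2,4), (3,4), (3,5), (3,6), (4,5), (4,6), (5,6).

Step 1: Build adjacency list:
  1: 3, 4
  2: 4
  3: 1, 4, 5, 6
  4: 1, 2, 3, 5, 6
  5: 3, 4, 6
  6: 3, 4, 5

Step 2: BFS from vertex 3 to find shortest path to 4:
  vertex 1 reached at distance 1
  vertex 4 reached at distance 1

Step 3: Shortest path: 3 -> 4
Path length: 1 edge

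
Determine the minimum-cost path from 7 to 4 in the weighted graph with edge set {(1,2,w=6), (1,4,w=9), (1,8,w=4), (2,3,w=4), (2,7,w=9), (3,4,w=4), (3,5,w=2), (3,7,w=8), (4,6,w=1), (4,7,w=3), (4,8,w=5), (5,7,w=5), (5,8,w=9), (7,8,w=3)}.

Step 1: Build adjacency list with weights:
  1: 2(w=6), 4(w=9), 8(w=4)
  2: 1(w=6), 3(w=4), 7(w=9)
  3: 2(w=4), 4(w=4), 5(w=2), 7(w=8)
  4: 1(w=9), 3(w=4), 6(w=1), 7(w=3), 8(w=5)
  5: 3(w=2), 7(w=5), 8(w=9)
  6: 4(w=1)
  7: 2(w=9), 3(w=8), 4(w=3), 5(w=5), 8(w=3)
  8: 1(w=4), 4(w=5), 5(w=9), 7(w=3)

Step 2: Apply Dijkstra's algorithm from vertex 7:
  Visit vertex 7 (distance=0)
    Update dist[2] = 9
    Update dist[3] = 8
    Update dist[4] = 3
    Update dist[5] = 5
    Update dist[8] = 3
  Visit vertex 4 (distance=3)
    Update dist[1] = 12
    Update dist[3] = 7
    Update dist[6] = 4

Step 3: Shortest path: 7 -> 4
Total weight: 3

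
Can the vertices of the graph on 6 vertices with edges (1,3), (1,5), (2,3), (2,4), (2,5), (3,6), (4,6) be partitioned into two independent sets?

Step 1: Attempt 2-coloring using BFS:
  Start at vertex 1, assign color 0
  Color vertex 3 with color 1 (neighbor of 1)
  Color vertex 5 with color 1 (neighbor of 1)
  Color vertex 2 with color 0 (neighbor of 3)
  Color vertex 6 with color 0 (neighbor of 3)
  Color vertex 4 with color 1 (neighbor of 2)

Step 2: 2-coloring succeeded. No conflicts found.
  Set A (color 0): {1, 2, 6}
  Set B (color 1): {3, 4, 5}

The graph is bipartite with partition {1, 2, 6}, {3, 4, 5}.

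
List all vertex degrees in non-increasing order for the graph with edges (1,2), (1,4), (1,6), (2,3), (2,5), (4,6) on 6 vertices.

Step 1: Count edges incident to each vertex:
  deg(1) = 3 (neighbors: 2, 4, 6)
  deg(2) = 3 (neighbors: 1, 3, 5)
  deg(3) = 1 (neighbors: 2)
  deg(4) = 2 (neighbors: 1, 6)
  deg(5) = 1 (neighbors: 2)
  deg(6) = 2 (neighbors: 1, 4)

Step 2: Sort degrees in non-increasing order:
  Degrees: [3, 3, 1, 2, 1, 2] -> sorted: [3, 3, 2, 2, 1, 1]

Degree sequence: [3, 3, 2, 2, 1, 1]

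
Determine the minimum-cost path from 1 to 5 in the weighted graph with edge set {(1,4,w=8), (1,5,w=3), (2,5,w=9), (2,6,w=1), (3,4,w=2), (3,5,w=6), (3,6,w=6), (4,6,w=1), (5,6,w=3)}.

Step 1: Build adjacency list with weights:
  1: 4(w=8), 5(w=3)
  2: 5(w=9), 6(w=1)
  3: 4(w=2), 5(w=6), 6(w=6)
  4: 1(w=8), 3(w=2), 6(w=1)
  5: 1(w=3), 2(w=9), 3(w=6), 6(w=3)
  6: 2(w=1), 3(w=6), 4(w=1), 5(w=3)

Step 2: Apply Dijkstra's algorithm from vertex 1:
  Visit vertex 1 (distance=0)
    Update dist[4] = 8
    Update dist[5] = 3
  Visit vertex 5 (distance=3)
    Update dist[2] = 12
    Update dist[3] = 9
    Update dist[6] = 6

Step 3: Shortest path: 1 -> 5
Total weight: 3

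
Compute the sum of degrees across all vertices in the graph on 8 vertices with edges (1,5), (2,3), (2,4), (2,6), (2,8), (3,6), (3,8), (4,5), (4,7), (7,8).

Step 1: Count edges incident to each vertex:
  deg(1) = 1 (neighbors: 5)
  deg(2) = 4 (neighbors: 3, 4, 6, 8)
  deg(3) = 3 (neighbors: 2, 6, 8)
  deg(4) = 3 (neighbors: 2, 5, 7)
  deg(5) = 2 (neighbors: 1, 4)
  deg(6) = 2 (neighbors: 2, 3)
  deg(7) = 2 (neighbors: 4, 8)
  deg(8) = 3 (neighbors: 2, 3, 7)

Step 2: Sum all degrees:
  1 + 4 + 3 + 3 + 2 + 2 + 2 + 3 = 20

Verification: sum of degrees = 2 * |E| = 2 * 10 = 20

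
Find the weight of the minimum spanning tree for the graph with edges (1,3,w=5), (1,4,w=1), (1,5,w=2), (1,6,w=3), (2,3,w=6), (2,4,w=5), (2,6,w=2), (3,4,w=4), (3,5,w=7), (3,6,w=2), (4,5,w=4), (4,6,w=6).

Apply Kruskal's algorithm (sort edges by weight, add if no cycle):

Sorted edges by weight:
  (1,4) w=1
  (1,5) w=2
  (2,6) w=2
  (3,6) w=2
  (1,6) w=3
  (3,4) w=4
  (4,5) w=4
  (1,3) w=5
  (2,4) w=5
  (2,3) w=6
  (4,6) w=6
  (3,5) w=7

Add edge (1,4) w=1 -- no cycle. Running total: 1
Add edge (1,5) w=2 -- no cycle. Running total: 3
Add edge (2,6) w=2 -- no cycle. Running total: 5
Add edge (3,6) w=2 -- no cycle. Running total: 7
Add edge (1,6) w=3 -- no cycle. Running total: 10

MST edges: (1,4,w=1), (1,5,w=2), (2,6,w=2), (3,6,w=2), (1,6,w=3)
Total MST weight: 1 + 2 + 2 + 2 + 3 = 10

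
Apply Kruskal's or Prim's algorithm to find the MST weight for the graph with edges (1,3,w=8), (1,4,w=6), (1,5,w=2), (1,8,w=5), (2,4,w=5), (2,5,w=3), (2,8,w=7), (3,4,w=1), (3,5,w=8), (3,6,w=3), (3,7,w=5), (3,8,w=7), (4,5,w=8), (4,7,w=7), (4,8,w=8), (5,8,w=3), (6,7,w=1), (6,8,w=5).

Apply Kruskal's algorithm (sort edges by weight, add if no cycle):

Sorted edges by weight:
  (3,4) w=1
  (6,7) w=1
  (1,5) w=2
  (2,5) w=3
  (3,6) w=3
  (5,8) w=3
  (1,8) w=5
  (2,4) w=5
  (3,7) w=5
  (6,8) w=5
  (1,4) w=6
  (2,8) w=7
  (3,8) w=7
  (4,7) w=7
  (1,3) w=8
  (3,5) w=8
  (4,8) w=8
  (4,5) w=8

Add edge (3,4) w=1 -- no cycle. Running total: 1
Add edge (6,7) w=1 -- no cycle. Running total: 2
Add edge (1,5) w=2 -- no cycle. Running total: 4
Add edge (2,5) w=3 -- no cycle. Running total: 7
Add edge (3,6) w=3 -- no cycle. Running total: 10
Add edge (5,8) w=3 -- no cycle. Running total: 13
Skip edge (1,8) w=5 -- would create cycle
Add edge (2,4) w=5 -- no cycle. Running total: 18

MST edges: (3,4,w=1), (6,7,w=1), (1,5,w=2), (2,5,w=3), (3,6,w=3), (5,8,w=3), (2,4,w=5)
Total MST weight: 1 + 1 + 2 + 3 + 3 + 3 + 5 = 18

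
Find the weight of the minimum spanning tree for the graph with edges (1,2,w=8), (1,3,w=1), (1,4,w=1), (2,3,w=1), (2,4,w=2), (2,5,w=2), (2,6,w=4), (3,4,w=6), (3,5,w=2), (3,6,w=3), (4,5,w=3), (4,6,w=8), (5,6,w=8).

Apply Kruskal's algorithm (sort edges by weight, add if no cycle):

Sorted edges by weight:
  (1,3) w=1
  (1,4) w=1
  (2,3) w=1
  (2,4) w=2
  (2,5) w=2
  (3,5) w=2
  (3,6) w=3
  (4,5) w=3
  (2,6) w=4
  (3,4) w=6
  (1,2) w=8
  (4,6) w=8
  (5,6) w=8

Add edge (1,3) w=1 -- no cycle. Running total: 1
Add edge (1,4) w=1 -- no cycle. Running total: 2
Add edge (2,3) w=1 -- no cycle. Running total: 3
Skip edge (2,4) w=2 -- would create cycle
Add edge (2,5) w=2 -- no cycle. Running total: 5
Skip edge (3,5) w=2 -- would create cycle
Add edge (3,6) w=3 -- no cycle. Running total: 8

MST edges: (1,3,w=1), (1,4,w=1), (2,3,w=1), (2,5,w=2), (3,6,w=3)
Total MST weight: 1 + 1 + 1 + 2 + 3 = 8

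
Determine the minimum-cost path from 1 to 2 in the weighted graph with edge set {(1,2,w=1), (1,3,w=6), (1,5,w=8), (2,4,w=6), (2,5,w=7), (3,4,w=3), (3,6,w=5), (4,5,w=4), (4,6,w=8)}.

Step 1: Build adjacency list with weights:
  1: 2(w=1), 3(w=6), 5(w=8)
  2: 1(w=1), 4(w=6), 5(w=7)
  3: 1(w=6), 4(w=3), 6(w=5)
  4: 2(w=6), 3(w=3), 5(w=4), 6(w=8)
  5: 1(w=8), 2(w=7), 4(w=4)
  6: 3(w=5), 4(w=8)

Step 2: Apply Dijkstra's algorithm from vertex 1:
  Visit vertex 1 (distance=0)
    Update dist[2] = 1
    Update dist[3] = 6
    Update dist[5] = 8
  Visit vertex 2 (distance=1)
    Update dist[4] = 7

Step 3: Shortest path: 1 -> 2
Total weight: 1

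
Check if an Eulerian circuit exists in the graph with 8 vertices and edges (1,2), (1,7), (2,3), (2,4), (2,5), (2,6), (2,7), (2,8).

Step 1: Find the degree of each vertex:
  deg(1) = 2
  deg(2) = 7
  deg(3) = 1
  deg(4) = 1
  deg(5) = 1
  deg(6) = 1
  deg(7) = 2
  deg(8) = 1

Step 2: Count vertices with odd degree:
  Odd-degree vertices: 2, 3, 4, 5, 6, 8 (6 total)

Step 3: Apply Euler's theorem:
  - Eulerian circuit exists iff graph is connected and all vertices have even degree
  - Eulerian path exists iff graph is connected and has 0 or 2 odd-degree vertices

Graph has 6 odd-degree vertices (need 0 or 2).
Neither Eulerian path nor Eulerian circuit exists.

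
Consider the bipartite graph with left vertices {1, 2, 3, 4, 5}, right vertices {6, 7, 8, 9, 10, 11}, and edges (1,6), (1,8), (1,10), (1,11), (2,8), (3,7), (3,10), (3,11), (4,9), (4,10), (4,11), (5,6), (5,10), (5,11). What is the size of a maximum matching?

Step 1: List the neighbors of each left vertex:
  1: 6, 8, 10, 11
  2: 8
  3: 7, 10, 11
  4: 9, 10, 11
  5: 6, 10, 11

Step 2: Greedily match left vertices, then look for augmenting paths:
  Match 1 -- 6
  Match 2 -- 8
  Match 3 -- 7
  Match 4 -- 9
  Match 5 -- 10
  No augmenting path remains.

Step 3: Verify this is maximum:
  Matching size 5 = min(|L|, |R|) = min(5, 6), which is an upper bound, so this matching is maximum.

Maximum matching: {(1,6), (2,8), (3,7), (4,9), (5,10)}
Size: 5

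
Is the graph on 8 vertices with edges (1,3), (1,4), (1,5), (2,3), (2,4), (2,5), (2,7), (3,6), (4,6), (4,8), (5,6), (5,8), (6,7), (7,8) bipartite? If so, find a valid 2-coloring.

Step 1: Attempt 2-coloring using BFS:
  Start at vertex 1, assign color 0
  Color vertex 3 with color 1 (neighbor of 1)
  Color vertex 4 with color 1 (neighbor of 1)
  Color vertex 5 with color 1 (neighbor of 1)
  Color vertex 2 with color 0 (neighbor of 3)
  Color vertex 6 with color 0 (neighbor of 3)
  Color vertex 8 with color 0 (neighbor of 4)
  Color vertex 7 with color 1 (neighbor of 2)

Step 2: 2-coloring succeeded. No conflicts found.
  Set A (color 0): {1, 2, 6, 8}
  Set B (color 1): {3, 4, 5, 7}

The graph is bipartite with partition {1, 2, 6, 8}, {3, 4, 5, 7}.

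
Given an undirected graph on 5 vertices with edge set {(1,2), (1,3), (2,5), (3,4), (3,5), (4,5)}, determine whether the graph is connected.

Step 1: Build adjacency list from edges:
  1: 2, 3
  2: 1, 5
  3: 1, 4, 5
  4: 3, 5
  5: 2, 3, 4

Step 2: Run BFS/DFS from vertex 1:
  Visited: {1, 2, 3, 5, 4}
  Reached 5 of 5 vertices

Step 3: All 5 vertices reached from vertex 1, so the graph is connected.
Answer: Yes, the graph is connected.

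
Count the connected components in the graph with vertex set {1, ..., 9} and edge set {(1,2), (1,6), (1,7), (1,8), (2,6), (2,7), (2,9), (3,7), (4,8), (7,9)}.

Step 1: Build adjacency list from edges:
  1: 2, 6, 7, 8
  2: 1, 6, 7, 9
  3: 7
  4: 8
  5: (none)
  6: 1, 2
  7: 1, 2, 3, 9
  8: 1, 4
  9: 2, 7

Step 2: Run BFS/DFS from vertex 1:
  Visited: {1, 2, 6, 7, 8, 9, 3, 4}
  Reached 8 of 9 vertices

Step 3: Only 8 of 9 vertices reached. Graph is disconnected.
Connected components: {1, 2, 3, 4, 6, 7, 8, 9}, {5}
Number of connected components: 2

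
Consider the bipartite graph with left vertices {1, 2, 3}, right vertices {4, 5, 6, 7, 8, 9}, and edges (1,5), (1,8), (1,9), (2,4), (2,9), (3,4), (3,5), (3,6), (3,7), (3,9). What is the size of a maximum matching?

Step 1: List the neighbors of each left vertex:
  1: 5, 8, 9
  2: 4, 9
  3: 4, 5, 6, 7, 9

Step 2: Greedily match left vertices, then look for augmenting paths:
  Match 1 -- 5
  Match 2 -- 4
  Match 3 -- 6
  No augmenting path remains.

Step 3: Verify this is maximum:
  Matching size 3 = min(|L|, |R|) = min(3, 6), which is an upper bound, so this matching is maximum.

Maximum matching: {(1,5), (2,4), (3,6)}
Size: 3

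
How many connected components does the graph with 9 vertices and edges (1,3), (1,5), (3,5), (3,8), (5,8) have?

Step 1: Build adjacency list from edges:
  1: 3, 5
  2: (none)
  3: 1, 5, 8
  4: (none)
  5: 1, 3, 8
  6: (none)
  7: (none)
  8: 3, 5
  9: (none)

Step 2: Run BFS/DFS from vertex 1:
  Visited: {1, 3, 5, 8}
  Reached 4 of 9 vertices

Step 3: Only 4 of 9 vertices reached. Graph is disconnected.
Connected components: {1, 3, 5, 8}, {2}, {4}, {6}, {7}, {9}
Number of connected components: 6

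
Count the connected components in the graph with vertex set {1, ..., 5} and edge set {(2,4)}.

Step 1: Build adjacency list from edges:
  1: (none)
  2: 4
  3: (none)
  4: 2
  5: (none)

Step 2: Run BFS/DFS from vertex 1:
  Visited: {1}
  Reached 1 of 5 vertices

Step 3: Only 1 of 5 vertices reached. Graph is disconnected.
Connected components: {1}, {2, 4}, {3}, {5}
Number of connected components: 4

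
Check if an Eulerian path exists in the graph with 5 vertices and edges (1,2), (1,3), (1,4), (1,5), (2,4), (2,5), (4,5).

Step 1: Find the degree of each vertex:
  deg(1) = 4
  deg(2) = 3
  deg(3) = 1
  deg(4) = 3
  deg(5) = 3

Step 2: Count vertices with odd degree:
  Odd-degree vertices: 2, 3, 4, 5 (4 total)

Step 3: Apply Euler's theorem:
  - Eulerian circuit exists iff graph is connected and all vertices have even degree
  - Eulerian path exists iff graph is connected and has 0 or 2 odd-degree vertices

Graph has 4 odd-degree vertices (need 0 or 2).
Neither Eulerian path nor Eulerian circuit exists.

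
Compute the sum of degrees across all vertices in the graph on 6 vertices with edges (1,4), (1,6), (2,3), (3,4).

Step 1: Count edges incident to each vertex:
  deg(1) = 2 (neighbors: 4, 6)
  deg(2) = 1 (neighbors: 3)
  deg(3) = 2 (neighbors: 2, 4)
  deg(4) = 2 (neighbors: 1, 3)
  deg(5) = 0 (neighbors: none)
  deg(6) = 1 (neighbors: 1)

Step 2: Sum all degrees:
  2 + 1 + 2 + 2 + 0 + 1 = 8

Verification: sum of degrees = 2 * |E| = 2 * 4 = 8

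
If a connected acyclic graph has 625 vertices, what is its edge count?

A tree on n vertices always has exactly n - 1 edges.
For n = 625: edges = 625 - 1 = 624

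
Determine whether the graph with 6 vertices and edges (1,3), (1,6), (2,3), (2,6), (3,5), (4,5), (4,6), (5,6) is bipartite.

Step 1: Attempt 2-coloring using BFS:
  Start at vertex 1, assign color 0
  Color vertex 3 with color 1 (neighbor of 1)
  Color vertex 6 with color 1 (neighbor of 1)
  Color vertex 2 with color 0 (neighbor of 3)
  Color vertex 5 with color 0 (neighbor of 3)
  Color vertex 4 with color 0 (neighbor of 6)

Step 2: Conflict found! Vertices 5 and 4 are adjacent but have the same color.
This means the graph contains an odd cycle.

The graph is NOT bipartite.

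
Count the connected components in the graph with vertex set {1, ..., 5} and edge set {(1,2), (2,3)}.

Step 1: Build adjacency list from edges:
  1: 2
  2: 1, 3
  3: 2
  4: (none)
  5: (none)

Step 2: Run BFS/DFS from vertex 1:
  Visited: {1, 2, 3}
  Reached 3 of 5 vertices

Step 3: Only 3 of 5 vertices reached. Graph is disconnected.
Connected components: {1, 2, 3}, {4}, {5}
Number of connected components: 3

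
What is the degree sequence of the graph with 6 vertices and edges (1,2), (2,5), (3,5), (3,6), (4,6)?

Step 1: Count edges incident to each vertex:
  deg(1) = 1 (neighbors: 2)
  deg(2) = 2 (neighbors: 1, 5)
  deg(3) = 2 (neighbors: 5, 6)
  deg(4) = 1 (neighbors: 6)
  deg(5) = 2 (neighbors: 2, 3)
  deg(6) = 2 (neighbors: 3, 4)

Step 2: Sort degrees in non-increasing order:
  Degrees: [1, 2, 2, 1, 2, 2] -> sorted: [2, 2, 2, 2, 1, 1]

Degree sequence: [2, 2, 2, 2, 1, 1]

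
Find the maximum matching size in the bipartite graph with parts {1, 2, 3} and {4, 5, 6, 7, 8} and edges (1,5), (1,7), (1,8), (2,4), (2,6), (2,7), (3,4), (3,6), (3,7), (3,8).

Step 1: List the neighbors of each left vertex:
  1: 5, 7, 8
  2: 4, 6, 7
  3: 4, 6, 7, 8

Step 2: Greedily match left vertices, then look for augmenting paths:
  Match 1 -- 5
  Match 2 -- 4
  Match 3 -- 6
  No augmenting path remains.

Step 3: Verify this is maximum:
  Matching size 3 = min(|L|, |R|) = min(3, 5), which is an upper bound, so this matching is maximum.

Maximum matching: {(1,5), (2,4), (3,6)}
Size: 3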